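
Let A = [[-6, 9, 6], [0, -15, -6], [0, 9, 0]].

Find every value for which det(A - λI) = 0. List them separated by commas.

-9, -6, -6

The characteristic polynomial is p(μ) = det(μI - A).
Cofactor expansion gives p(μ) = μ^3 + 21μ^2 + 144μ + 324.
Rational-root test: μ = -6 gives p(-6) = 0.
Dividing by (μ + 6) leaves μ^2 + 15μ + 54.
The quadratic factors as (μ + 9)·(μ + 6).
Eigenvalues: -9, -6, -6.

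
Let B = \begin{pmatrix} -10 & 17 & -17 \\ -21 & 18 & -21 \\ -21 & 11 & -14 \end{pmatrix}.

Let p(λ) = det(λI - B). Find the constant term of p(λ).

-210

p(λ) = λ^3 + 6λ^2 - 61λ - 210.
The constant term is -210.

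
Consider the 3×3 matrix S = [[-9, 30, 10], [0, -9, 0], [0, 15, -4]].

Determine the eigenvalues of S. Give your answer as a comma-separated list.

The characteristic polynomial is p(μ) = det(μI - S).
Expanding along the first row, p(μ) = μ^3 + 22μ^2 + 153μ + 324.
Since p(-9) = 0, μ = -9 is a root.
Dividing by (μ + 9) leaves μ^2 + 13μ + 36.
The quadratic factors as (μ + 9)·(μ + 4).
Eigenvalues: -9, -9, -4.

-9, -9, -4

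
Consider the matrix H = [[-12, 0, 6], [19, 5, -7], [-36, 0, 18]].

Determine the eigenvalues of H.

0, 5, 6

The characteristic polynomial is p(λ) = det(λI - H).
Cofactor expansion gives p(λ) = λ^3 - 11λ^2 + 30λ.
Try λ = 0: p(0) = 0, so 0 is a root.
Factor out λ: p(λ) = λ·(λ^2 - 11λ + 30).
The quadratic factors as (λ - 5)·(λ - 6).
Eigenvalues: 0, 5, 6.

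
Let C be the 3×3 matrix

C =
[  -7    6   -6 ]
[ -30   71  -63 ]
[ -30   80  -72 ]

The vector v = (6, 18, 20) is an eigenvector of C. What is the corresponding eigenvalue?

Compute Cv: C·(6, 18, 20) = (-54, -162, -180).
Since Cv = λv, compare component 1: -54 = λ·6, so λ = -9.

-9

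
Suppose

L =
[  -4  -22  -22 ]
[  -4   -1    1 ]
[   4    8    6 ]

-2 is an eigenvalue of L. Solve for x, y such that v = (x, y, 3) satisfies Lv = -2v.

0, -3

We need (L + 2I)v = 0.
L + 2I = [[-2, -22, -22], [-4, 1, 1], [4, 8, 8]].
Row 1: (-2)·x + (-22)·y + (-22)·3 = 0
Row 2: (-4)·x + (1)·y + (1)·3 = 0
Row 3: (4)·x + (8)·y + (8)·3 = 0
Solving gives x = 0, y = -3.
Check: L·(0, -3, 3) = (0, 6, -6) = -2·(0, -3, 3).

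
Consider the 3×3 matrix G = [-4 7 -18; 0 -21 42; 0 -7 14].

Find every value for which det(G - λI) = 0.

-7, -4, 0

The characteristic polynomial is p(μ) = det(μI - G).
Expanding along the first row, p(μ) = μ^3 + 11μ^2 + 28μ.
Try μ = 0: p(0) = 0, so 0 is a root.
Factor out μ: p(μ) = μ·(μ^2 + 11μ + 28).
The quadratic factors as (μ + 7)·(μ + 4).
Eigenvalues: -7, -4, 0.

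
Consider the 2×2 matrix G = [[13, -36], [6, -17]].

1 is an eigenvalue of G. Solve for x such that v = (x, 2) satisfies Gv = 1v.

We need (G - 1I)v = 0.
G - 1I = [[12, -36], [6, -18]].
Row 1: (12)·x + (-36)·2 = 0
Row 2: (6)·x + (-18)·2 = 0
Solving gives x = 6.
Check: G·(6, 2) = (6, 2) = 1·(6, 2).

6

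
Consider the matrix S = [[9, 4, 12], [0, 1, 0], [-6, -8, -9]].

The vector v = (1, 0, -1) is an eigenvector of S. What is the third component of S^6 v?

-729

First find the eigenvalue: Sv = (-3, 0, 3) = -3·(1, 0, -1), so λ = -3.
Then S^6 v = λ^6·v = (-3)^6·(1, 0, -1) = 729·(1, 0, -1) = (729, 0, -729).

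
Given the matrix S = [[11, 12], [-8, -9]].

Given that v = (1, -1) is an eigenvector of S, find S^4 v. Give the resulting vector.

First find the eigenvalue: Sv = (-1, 1) = -1·(1, -1), so λ = -1.
Then S^4 v = λ^4·v = (-1)^4·(1, -1) = 1·(1, -1) = (1, -1).

(1, -1)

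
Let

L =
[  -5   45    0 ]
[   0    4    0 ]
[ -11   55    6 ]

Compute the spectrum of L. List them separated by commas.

-5, 4, 6

The characteristic polynomial is p(λ) = det(λI - L).
Expanding the 3×3 determinant: p(λ) = λ^3 - 5λ^2 - 26λ + 120.
Rational-root test: λ = -5 gives p(-5) = 0.
Dividing by (λ + 5) leaves λ^2 - 10λ + 24.
The quadratic factors as (λ - 4)·(λ - 6).
Eigenvalues: -5, 4, 6.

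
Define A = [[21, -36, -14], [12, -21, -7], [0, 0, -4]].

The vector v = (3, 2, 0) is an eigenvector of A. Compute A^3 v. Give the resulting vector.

First find the eigenvalue: Av = (-9, -6, 0) = -3·(3, 2, 0), so λ = -3.
Then A^3 v = λ^3·v = (-3)^3·(3, 2, 0) = -27·(3, 2, 0) = (-81, -54, 0).

(-81, -54, 0)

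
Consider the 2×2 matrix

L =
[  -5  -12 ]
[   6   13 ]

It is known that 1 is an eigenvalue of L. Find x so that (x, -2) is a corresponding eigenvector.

We need (L - 1I)v = 0.
L - 1I = [[-6, -12], [6, 12]].
Row 1: (-6)·x + (-12)·-2 = 0
Row 2: (6)·x + (12)·-2 = 0
Solving gives x = 4.
Check: L·(4, -2) = (4, -2) = 1·(4, -2).

4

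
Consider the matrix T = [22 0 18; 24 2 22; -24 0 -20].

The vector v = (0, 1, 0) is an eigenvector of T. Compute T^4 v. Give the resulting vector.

(0, 16, 0)

First find the eigenvalue: Tv = (0, 2, 0) = 2·(0, 1, 0), so λ = 2.
Then T^4 v = λ^4·v = 2^4·(0, 1, 0) = 16·(0, 1, 0) = (0, 16, 0).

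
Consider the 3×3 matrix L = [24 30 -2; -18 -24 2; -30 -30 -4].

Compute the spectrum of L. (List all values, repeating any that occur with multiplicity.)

-6, -4, 6

Compute the characteristic polynomial p(λ) = det(λI - L).
Cofactor expansion gives p(λ) = λ^3 + 4λ^2 - 36λ - 144.
Try λ = 6: p(6) = 0, so 6 is a root.
Dividing by (λ - 6) leaves λ^2 + 10λ + 24.
The quadratic factors as (λ + 6)·(λ + 4).
Eigenvalues: -6, -4, 6.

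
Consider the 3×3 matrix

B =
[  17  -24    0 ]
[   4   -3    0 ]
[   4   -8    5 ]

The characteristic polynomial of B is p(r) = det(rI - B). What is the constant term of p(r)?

p(r) = r^3 - 19r^2 + 115r - 225.
The constant term is -225.

-225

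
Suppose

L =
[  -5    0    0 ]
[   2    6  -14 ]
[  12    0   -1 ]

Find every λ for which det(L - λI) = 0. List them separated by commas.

-5, -1, 6

The characteristic polynomial is p(s) = det(sI - L).
Expanding the 3×3 determinant: p(s) = s^3 - 31s - 30.
Try s = 6: p(6) = 0, so 6 is a root.
Dividing by (s - 6) leaves s^2 + 6s + 5.
The quadratic factors as (s + 5)·(s + 1).
Eigenvalues: -5, -1, 6.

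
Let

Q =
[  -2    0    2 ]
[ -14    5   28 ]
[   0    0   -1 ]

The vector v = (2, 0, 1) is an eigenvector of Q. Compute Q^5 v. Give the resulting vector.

First find the eigenvalue: Qv = (-2, 0, -1) = -1·(2, 0, 1), so λ = -1.
Then Q^5 v = λ^5·v = (-1)^5·(2, 0, 1) = -1·(2, 0, 1) = (-2, 0, -1).

(-2, 0, -1)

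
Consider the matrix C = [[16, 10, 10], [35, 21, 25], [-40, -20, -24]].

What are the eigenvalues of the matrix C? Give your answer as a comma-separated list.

The characteristic polynomial is p(λ) = det(λI - C).
Expanding the 3×3 determinant: p(λ) = λ^3 - 13λ^2 - 2λ + 264.
Try λ = -4: p(-4) = 0, so -4 is a root.
Dividing by (λ + 4) leaves λ^2 - 17λ + 66.
The quadratic factors as (λ - 6)·(λ - 11).
Eigenvalues: -4, 6, 11.

-4, 6, 11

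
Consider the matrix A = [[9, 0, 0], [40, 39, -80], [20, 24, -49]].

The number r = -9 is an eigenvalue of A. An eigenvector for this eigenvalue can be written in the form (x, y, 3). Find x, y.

0, 5

We need (A + 9I)v = 0.
A + 9I = [[18, 0, 0], [40, 48, -80], [20, 24, -40]].
Row 1: (18)·x + (0)·y + (0)·3 = 0
Row 2: (40)·x + (48)·y + (-80)·3 = 0
Row 3: (20)·x + (24)·y + (-40)·3 = 0
Solving gives x = 0, y = 5.
Check: A·(0, 5, 3) = (0, -45, -27) = -9·(0, 5, 3).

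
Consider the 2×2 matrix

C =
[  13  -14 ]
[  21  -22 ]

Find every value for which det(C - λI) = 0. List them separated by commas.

-8, -1

det(C - rI) = (13 - r)(-22 - r) - (-14)·(21) = r^2 + 9r + 8.
This factors as (r + 8)·(r + 1) = 0.
Eigenvalues: -8, -1.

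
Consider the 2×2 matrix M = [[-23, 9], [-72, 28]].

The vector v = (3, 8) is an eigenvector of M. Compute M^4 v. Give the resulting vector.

First find the eigenvalue: Mv = (3, 8) = 1·(3, 8), so λ = 1.
Then M^4 v = λ^4·v = 1^4·(3, 8) = 1·(3, 8) = (3, 8).

(3, 8)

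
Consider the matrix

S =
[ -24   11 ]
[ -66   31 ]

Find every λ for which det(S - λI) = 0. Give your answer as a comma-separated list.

-2, 9

det(S - lambda·I) = (-24 - lambda)(31 - lambda) - (11)·(-66) = lambda^2 - 7·lambda - 18.
This factors as (lambda + 2)·(lambda - 9) = 0.
Eigenvalues: -2, 9.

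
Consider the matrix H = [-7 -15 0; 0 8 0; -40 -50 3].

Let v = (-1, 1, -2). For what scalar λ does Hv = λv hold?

8

Compute Hv: H·(-1, 1, -2) = (-8, 8, -16).
Since Hv = λv, compare component 1: -8 = λ·-1, so λ = 8.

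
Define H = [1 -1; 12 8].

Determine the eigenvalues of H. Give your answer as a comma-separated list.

det(H - μI) = (1 - μ)(8 - μ) - (-1)·(12) = μ^2 - 9μ + 20.
This factors as (μ - 4)·(μ - 5) = 0.
Eigenvalues: 4, 5.

4, 5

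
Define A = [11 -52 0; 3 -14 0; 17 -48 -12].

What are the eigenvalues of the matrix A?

-12, -2, -1

Compute the characteristic polynomial p(λ) = det(λI - A).
Cofactor expansion gives p(λ) = λ^3 + 15λ^2 + 38λ + 24.
Rational-root test: λ = -2 gives p(-2) = 0.
Dividing by (λ + 2) leaves λ^2 + 13λ + 12.
The quadratic factors as (λ + 12)·(λ + 1).
Eigenvalues: -12, -2, -1.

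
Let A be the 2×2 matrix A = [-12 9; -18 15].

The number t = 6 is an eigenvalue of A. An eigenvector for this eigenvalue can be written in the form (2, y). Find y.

We need (A - 6I)v = 0.
A - 6I = [[-18, 9], [-18, 9]].
Row 1: (-18)·2 + (9)·y = 0
Row 2: (-18)·2 + (9)·y = 0
Solving gives y = 4.
Check: A·(2, 4) = (12, 24) = 6·(2, 4).

4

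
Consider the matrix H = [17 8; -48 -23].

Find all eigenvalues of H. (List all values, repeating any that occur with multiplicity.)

det(H - rI) = (17 - r)(-23 - r) - (8)·(-48) = r^2 + 6r - 7.
This factors as (r + 7)·(r - 1) = 0.
Eigenvalues: -7, 1.

-7, 1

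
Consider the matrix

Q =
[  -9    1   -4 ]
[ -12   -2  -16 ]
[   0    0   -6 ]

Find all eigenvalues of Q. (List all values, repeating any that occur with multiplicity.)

-6, -6, -5

The characteristic polynomial is p(t) = det(tI - Q).
Cofactor expansion gives p(t) = t^3 + 17t^2 + 96t + 180.
Try t = -5: p(-5) = 0, so -5 is a root.
Factor out (t + 5): p(t) = (t + 5)·(t^2 + 12t + 36).
The quadratic factor is (t + 6)^2.
Eigenvalues: -6, -6, -5.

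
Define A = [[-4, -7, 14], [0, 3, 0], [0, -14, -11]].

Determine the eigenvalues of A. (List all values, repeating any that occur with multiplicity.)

Set up det(lambda·I - A) = 0.
Expanding the 3×3 determinant: p(lambda) = lambda^3 + 12·lambda^2 - lambda - 132.
Since p(-11) = 0, lambda = -11 is a root.
Dividing by (lambda + 11) leaves lambda^2 + lambda - 12.
The quadratic factors as (lambda + 4)·(lambda - 3).
Eigenvalues: -11, -4, 3.

-11, -4, 3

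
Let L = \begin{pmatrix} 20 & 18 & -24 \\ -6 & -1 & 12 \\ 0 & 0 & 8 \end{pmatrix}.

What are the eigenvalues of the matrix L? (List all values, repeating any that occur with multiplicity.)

8, 8, 11

Set up det(sI - L) = 0.
Expanding along the first row, p(s) = s^3 - 27s^2 + 240s - 704.
Rational-root test: s = 8 gives p(8) = 0.
Factor out (s - 8): p(s) = (s - 8)·(s^2 - 19s + 88).
The quadratic factors as (s - 8)·(s - 11).
Eigenvalues: 8, 8, 11.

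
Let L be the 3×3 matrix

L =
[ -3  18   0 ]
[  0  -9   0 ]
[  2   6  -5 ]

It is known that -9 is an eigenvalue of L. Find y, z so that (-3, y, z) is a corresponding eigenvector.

We need (L + 9I)v = 0.
L + 9I = [[6, 18, 0], [0, 0, 0], [2, 6, 4]].
Row 1: (6)·-3 + (18)·y + (0)·z = 0
Row 2: (0)·-3 + (0)·y + (0)·z = 0
Row 3: (2)·-3 + (6)·y + (4)·z = 0
Solving gives y = 1, z = 0.
Check: L·(-3, 1, 0) = (27, -9, 0) = -9·(-3, 1, 0).

1, 0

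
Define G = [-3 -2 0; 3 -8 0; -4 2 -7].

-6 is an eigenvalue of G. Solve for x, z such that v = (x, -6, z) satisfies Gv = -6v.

We need (G + 6I)v = 0.
G + 6I = [[3, -2, 0], [3, -2, 0], [-4, 2, -1]].
Row 1: (3)·x + (-2)·-6 + (0)·z = 0
Row 2: (3)·x + (-2)·-6 + (0)·z = 0
Row 3: (-4)·x + (2)·-6 + (-1)·z = 0
Solving gives x = -4, z = 4.
Check: G·(-4, -6, 4) = (24, 36, -24) = -6·(-4, -6, 4).

-4, 4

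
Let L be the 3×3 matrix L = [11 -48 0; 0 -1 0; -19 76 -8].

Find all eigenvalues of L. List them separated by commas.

-8, -1, 11

Set up det(sI - L) = 0.
Expanding along the first row, p(s) = s^3 - 2s^2 - 91s - 88.
Try s = -1: p(-1) = 0, so -1 is a root.
Dividing by (s + 1) leaves s^2 - 3s - 88.
The quadratic factors as (s + 8)·(s - 11).
Eigenvalues: -8, -1, 11.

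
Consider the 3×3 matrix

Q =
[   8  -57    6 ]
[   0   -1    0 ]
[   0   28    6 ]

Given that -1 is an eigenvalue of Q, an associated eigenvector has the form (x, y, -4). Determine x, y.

9, 1

We need (Q + 1I)v = 0.
Q + 1I = [[9, -57, 6], [0, 0, 0], [0, 28, 7]].
Row 1: (9)·x + (-57)·y + (6)·-4 = 0
Row 2: (0)·x + (0)·y + (0)·-4 = 0
Row 3: (0)·x + (28)·y + (7)·-4 = 0
Solving gives x = 9, y = 1.
Check: Q·(9, 1, -4) = (-9, -1, 4) = -1·(9, 1, -4).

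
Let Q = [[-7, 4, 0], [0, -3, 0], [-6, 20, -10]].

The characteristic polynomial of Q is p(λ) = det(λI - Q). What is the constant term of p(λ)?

p(λ) = λ^3 + 20λ^2 + 121λ + 210.
The constant term is 210.

210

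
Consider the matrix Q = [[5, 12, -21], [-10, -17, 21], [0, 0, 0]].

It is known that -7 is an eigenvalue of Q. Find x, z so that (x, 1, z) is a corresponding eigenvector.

We need (Q + 7I)v = 0.
Q + 7I = [[12, 12, -21], [-10, -10, 21], [0, 0, 7]].
Row 1: (12)·x + (12)·1 + (-21)·z = 0
Row 2: (-10)·x + (-10)·1 + (21)·z = 0
Row 3: (0)·x + (0)·1 + (7)·z = 0
Solving gives x = -1, z = 0.
Check: Q·(-1, 1, 0) = (7, -7, 0) = -7·(-1, 1, 0).

-1, 0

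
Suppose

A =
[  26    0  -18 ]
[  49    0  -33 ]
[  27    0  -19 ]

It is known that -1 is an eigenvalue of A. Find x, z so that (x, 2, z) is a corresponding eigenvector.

We need (A + 1I)v = 0.
A + 1I = [[27, 0, -18], [49, 1, -33], [27, 0, -18]].
Row 1: (27)·x + (0)·2 + (-18)·z = 0
Row 2: (49)·x + (1)·2 + (-33)·z = 0
Row 3: (27)·x + (0)·2 + (-18)·z = 0
Solving gives x = 4, z = 6.
Check: A·(4, 2, 6) = (-4, -2, -6) = -1·(4, 2, 6).

4, 6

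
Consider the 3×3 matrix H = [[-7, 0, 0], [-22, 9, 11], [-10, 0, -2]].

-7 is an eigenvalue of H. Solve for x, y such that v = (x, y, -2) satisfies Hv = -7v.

We need (H + 7I)v = 0.
H + 7I = [[0, 0, 0], [-22, 16, 11], [-10, 0, 5]].
Row 1: (0)·x + (0)·y + (0)·-2 = 0
Row 2: (-22)·x + (16)·y + (11)·-2 = 0
Row 3: (-10)·x + (0)·y + (5)·-2 = 0
Solving gives x = -1, y = 0.
Check: H·(-1, 0, -2) = (7, 0, 14) = -7·(-1, 0, -2).

-1, 0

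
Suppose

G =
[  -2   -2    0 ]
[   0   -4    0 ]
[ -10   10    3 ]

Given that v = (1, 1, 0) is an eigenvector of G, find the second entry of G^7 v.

-16384

First find the eigenvalue: Gv = (-4, -4, 0) = -4·(1, 1, 0), so λ = -4.
Then G^7 v = λ^7·v = (-4)^7·(1, 1, 0) = -16384·(1, 1, 0) = (-16384, -16384, 0).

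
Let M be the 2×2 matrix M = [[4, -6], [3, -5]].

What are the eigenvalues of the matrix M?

-2, 1

det(M - rI) = (4 - r)(-5 - r) - (-6)·(3) = r^2 + r - 2.
This factors as (r + 2)·(r - 1) = 0.
Eigenvalues: -2, 1.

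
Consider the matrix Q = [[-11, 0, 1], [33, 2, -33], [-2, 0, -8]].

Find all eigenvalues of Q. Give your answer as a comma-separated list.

-10, -9, 2

Set up det(sI - Q) = 0.
Cofactor expansion gives p(s) = s^3 + 17s^2 + 52s - 180.
Rational-root test: s = 2 gives p(2) = 0.
Factor out (s - 2): p(s) = (s - 2)·(s^2 + 19s + 90).
The quadratic factors as (s + 10)·(s + 9).
Eigenvalues: -10, -9, 2.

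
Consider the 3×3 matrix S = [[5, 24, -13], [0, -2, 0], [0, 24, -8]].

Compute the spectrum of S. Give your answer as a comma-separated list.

-8, -2, 5

The characteristic polynomial is p(s) = det(sI - S).
Cofactor expansion gives p(s) = s^3 + 5s^2 - 34s - 80.
Rational-root test: s = -2 gives p(-2) = 0.
Dividing by (s + 2) leaves s^2 + 3s - 40.
The quadratic factors as (s + 8)·(s - 5).
Eigenvalues: -8, -2, 5.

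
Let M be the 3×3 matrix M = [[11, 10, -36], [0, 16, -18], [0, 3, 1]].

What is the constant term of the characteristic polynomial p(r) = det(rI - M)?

-770

p(0) = det(0·I − M) = det(−M) = (−1)^3·det(M).
det(M) = 770, so p(0) = -770.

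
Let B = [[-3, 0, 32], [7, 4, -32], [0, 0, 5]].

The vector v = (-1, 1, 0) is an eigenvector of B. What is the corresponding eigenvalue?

Compute Bv: B·(-1, 1, 0) = (3, -3, 0).
Since Bv = λv, compare component 1: 3 = λ·-1, so λ = -3.

-3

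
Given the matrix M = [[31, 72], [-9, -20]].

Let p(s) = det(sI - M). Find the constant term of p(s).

28

p(s) = s^2 - 11s + 28.
The constant term is 28.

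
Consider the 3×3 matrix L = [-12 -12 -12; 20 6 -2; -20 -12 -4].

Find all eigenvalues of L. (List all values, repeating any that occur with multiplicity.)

The characteristic polynomial is p(t) = det(tI - L).
Expanding along the first row, p(t) = t^3 + 10t^2 - 72t - 576.
Try t = -6: p(-6) = 0, so -6 is a root.
Dividing by (t + 6) leaves t^2 + 4t - 96.
The quadratic factors as (t + 12)·(t - 8).
Eigenvalues: -12, -6, 8.

-12, -6, 8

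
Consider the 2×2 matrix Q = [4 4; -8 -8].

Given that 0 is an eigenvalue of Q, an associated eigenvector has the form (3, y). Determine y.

-3

We need (Q)v = 0.
Q = [[4, 4], [-8, -8]].
Row 1: (4)·3 + (4)·y = 0
Row 2: (-8)·3 + (-8)·y = 0
Solving gives y = -3.
Check: Q·(3, -3) = (0, 0) = 0·(3, -3).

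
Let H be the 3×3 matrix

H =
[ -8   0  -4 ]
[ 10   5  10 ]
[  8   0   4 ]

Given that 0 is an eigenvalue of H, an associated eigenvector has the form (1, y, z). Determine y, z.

We need (H)v = 0.
H = [[-8, 0, -4], [10, 5, 10], [8, 0, 4]].
Row 1: (-8)·1 + (0)·y + (-4)·z = 0
Row 2: (10)·1 + (5)·y + (10)·z = 0
Row 3: (8)·1 + (0)·y + (4)·z = 0
Solving gives y = 2, z = -2.
Check: H·(1, 2, -2) = (0, 0, 0) = 0·(1, 2, -2).

2, -2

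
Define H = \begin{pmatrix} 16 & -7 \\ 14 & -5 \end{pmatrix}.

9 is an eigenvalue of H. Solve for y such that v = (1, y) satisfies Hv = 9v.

We need (H - 9I)v = 0.
H - 9I = [[7, -7], [14, -14]].
Row 1: (7)·1 + (-7)·y = 0
Row 2: (14)·1 + (-14)·y = 0
Solving gives y = 1.
Check: H·(1, 1) = (9, 9) = 9·(1, 1).

1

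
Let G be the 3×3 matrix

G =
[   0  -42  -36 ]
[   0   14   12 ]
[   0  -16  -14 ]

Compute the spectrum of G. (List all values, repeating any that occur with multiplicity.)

-2, 0, 2

Compute the characteristic polynomial p(lambda) = det(lambda·I - G).
Expanding along the first row, p(lambda) = lambda^3 - 4·lambda.
Try lambda = 2: p(2) = 0, so 2 is a root.
Dividing by (lambda - 2) leaves lambda^2 + 2·lambda.
The quadratic factors as (lambda + 2)·lambda.
Eigenvalues: -2, 0, 2.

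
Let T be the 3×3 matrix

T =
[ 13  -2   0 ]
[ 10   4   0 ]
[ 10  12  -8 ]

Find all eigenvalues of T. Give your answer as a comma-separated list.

Set up det(rI - T) = 0.
Expanding the 3×3 determinant: p(r) = r^3 - 9r^2 - 64r + 576.
Try r = -8: p(-8) = 0, so -8 is a root.
Factor out (r + 8): p(r) = (r + 8)·(r^2 - 17r + 72).
The quadratic factors as (r - 8)·(r - 9).
Eigenvalues: -8, 8, 9.

-8, 8, 9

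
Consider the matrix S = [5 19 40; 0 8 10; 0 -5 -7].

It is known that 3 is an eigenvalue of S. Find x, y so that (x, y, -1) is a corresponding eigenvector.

We need (S - 3I)v = 0.
S - 3I = [[2, 19, 40], [0, 5, 10], [0, -5, -10]].
Row 1: (2)·x + (19)·y + (40)·-1 = 0
Row 2: (0)·x + (5)·y + (10)·-1 = 0
Row 3: (0)·x + (-5)·y + (-10)·-1 = 0
Solving gives x = 1, y = 2.
Check: S·(1, 2, -1) = (3, 6, -3) = 3·(1, 2, -1).

1, 2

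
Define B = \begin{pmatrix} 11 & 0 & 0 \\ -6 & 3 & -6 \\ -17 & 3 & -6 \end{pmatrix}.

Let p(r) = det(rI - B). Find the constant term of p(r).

0

p(r) = r^3 - 8r^2 - 33r.
The constant term is 0.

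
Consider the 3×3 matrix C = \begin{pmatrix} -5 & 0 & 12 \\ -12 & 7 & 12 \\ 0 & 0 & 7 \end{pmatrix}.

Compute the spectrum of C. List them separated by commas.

Set up det(sI - C) = 0.
Expanding along the first row, p(s) = s^3 - 9s^2 - 21s + 245.
Since p(7) = 0, s = 7 is a root.
Factor out (s - 7): p(s) = (s - 7)·(s^2 - 2s - 35).
The quadratic factors as (s + 5)·(s - 7).
Eigenvalues: -5, 7, 7.

-5, 7, 7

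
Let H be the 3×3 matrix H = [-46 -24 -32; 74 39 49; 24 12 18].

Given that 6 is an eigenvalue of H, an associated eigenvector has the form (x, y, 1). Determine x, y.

-2, 3

We need (H - 6I)v = 0.
H - 6I = [[-52, -24, -32], [74, 33, 49], [24, 12, 12]].
Row 1: (-52)·x + (-24)·y + (-32)·1 = 0
Row 2: (74)·x + (33)·y + (49)·1 = 0
Row 3: (24)·x + (12)·y + (12)·1 = 0
Solving gives x = -2, y = 3.
Check: H·(-2, 3, 1) = (-12, 18, 6) = 6·(-2, 3, 1).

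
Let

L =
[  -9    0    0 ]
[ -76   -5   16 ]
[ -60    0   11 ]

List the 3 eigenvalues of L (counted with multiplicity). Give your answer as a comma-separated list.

-9, -5, 11

Compute the characteristic polynomial p(lambda) = det(lambda·I - L).
Expanding along the first row, p(lambda) = lambda^3 + 3·lambda^2 - 109·lambda - 495.
Rational-root test: lambda = -5 gives p(-5) = 0.
Dividing by (lambda + 5) leaves lambda^2 - 2·lambda - 99.
The quadratic factors as (lambda + 9)·(lambda - 11).
Eigenvalues: -9, -5, 11.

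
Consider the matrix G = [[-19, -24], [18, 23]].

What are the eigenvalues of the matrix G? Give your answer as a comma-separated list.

det(G - tI) = (-19 - t)(23 - t) - (-24)·(18) = t^2 - 4t - 5.
This factors as (t + 1)·(t - 5) = 0.
Eigenvalues: -1, 5.

-1, 5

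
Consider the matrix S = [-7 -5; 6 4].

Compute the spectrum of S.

-2, -1

det(S - μI) = (-7 - μ)(4 - μ) - (-5)·(6) = μ^2 + 3μ + 2.
This factors as (μ + 2)·(μ + 1) = 0.
Eigenvalues: -2, -1.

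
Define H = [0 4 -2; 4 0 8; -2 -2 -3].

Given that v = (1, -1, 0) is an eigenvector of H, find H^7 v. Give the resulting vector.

(-16384, 16384, 0)

First find the eigenvalue: Hv = (-4, 4, 0) = -4·(1, -1, 0), so λ = -4.
Then H^7 v = λ^7·v = (-4)^7·(1, -1, 0) = -16384·(1, -1, 0) = (-16384, 16384, 0).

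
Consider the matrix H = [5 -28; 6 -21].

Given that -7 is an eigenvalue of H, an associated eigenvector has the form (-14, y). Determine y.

-6

We need (H + 7I)v = 0.
H + 7I = [[12, -28], [6, -14]].
Row 1: (12)·-14 + (-28)·y = 0
Row 2: (6)·-14 + (-14)·y = 0
Solving gives y = -6.
Check: H·(-14, -6) = (98, 42) = -7·(-14, -6).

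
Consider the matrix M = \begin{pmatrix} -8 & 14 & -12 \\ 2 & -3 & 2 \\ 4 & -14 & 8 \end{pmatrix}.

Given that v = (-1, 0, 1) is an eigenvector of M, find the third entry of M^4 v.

First find the eigenvalue: Mv = (-4, 0, 4) = 4·(-1, 0, 1), so λ = 4.
Then M^4 v = λ^4·v = 4^4·(-1, 0, 1) = 256·(-1, 0, 1) = (-256, 0, 256).

256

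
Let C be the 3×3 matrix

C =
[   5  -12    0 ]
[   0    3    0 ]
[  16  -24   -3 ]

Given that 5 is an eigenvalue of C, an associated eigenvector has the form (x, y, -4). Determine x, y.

-2, 0

We need (C - 5I)v = 0.
C - 5I = [[0, -12, 0], [0, -2, 0], [16, -24, -8]].
Row 1: (0)·x + (-12)·y + (0)·-4 = 0
Row 2: (0)·x + (-2)·y + (0)·-4 = 0
Row 3: (16)·x + (-24)·y + (-8)·-4 = 0
Solving gives x = -2, y = 0.
Check: C·(-2, 0, -4) = (-10, 0, -20) = 5·(-2, 0, -4).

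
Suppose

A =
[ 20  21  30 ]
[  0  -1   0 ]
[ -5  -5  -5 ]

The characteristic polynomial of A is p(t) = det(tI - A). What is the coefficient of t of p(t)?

35

p(t) = t^3 - 14t^2 + 35t + 50.
The coefficient of t is 35.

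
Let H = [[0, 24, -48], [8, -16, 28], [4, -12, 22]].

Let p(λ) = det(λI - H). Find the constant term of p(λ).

p(λ) = λ^3 - 6λ^2 - 16λ.
The constant term is 0.

0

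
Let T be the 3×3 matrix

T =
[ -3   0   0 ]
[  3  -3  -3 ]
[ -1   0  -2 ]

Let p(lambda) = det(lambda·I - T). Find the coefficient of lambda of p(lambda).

21

p(lambda) = lambda^3 + 8·lambda^2 + 21·lambda + 18.
The coefficient of lambda is 21.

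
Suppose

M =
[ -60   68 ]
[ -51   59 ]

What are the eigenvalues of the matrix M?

det(M - tI) = (-60 - t)(59 - t) - (68)·(-51) = t^2 + t - 72.
This factors as (t + 9)·(t - 8) = 0.
Eigenvalues: -9, 8.

-9, 8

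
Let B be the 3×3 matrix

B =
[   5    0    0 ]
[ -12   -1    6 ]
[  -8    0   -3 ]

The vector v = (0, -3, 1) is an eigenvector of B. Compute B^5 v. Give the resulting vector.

First find the eigenvalue: Bv = (0, 9, -3) = -3·(0, -3, 1), so λ = -3.
Then B^5 v = λ^5·v = (-3)^5·(0, -3, 1) = -243·(0, -3, 1) = (0, 729, -243).

(0, 729, -243)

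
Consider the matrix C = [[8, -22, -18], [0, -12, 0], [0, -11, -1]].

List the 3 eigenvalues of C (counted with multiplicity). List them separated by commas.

Set up det(λI - C) = 0.
Expanding the 3×3 determinant: p(λ) = λ^3 + 5λ^2 - 92λ - 96.
Since p(-1) = 0, λ = -1 is a root.
Factor out (λ + 1): p(λ) = (λ + 1)·(λ^2 + 4λ - 96).
The quadratic factors as (λ + 12)·(λ - 8).
Eigenvalues: -12, -1, 8.

-12, -1, 8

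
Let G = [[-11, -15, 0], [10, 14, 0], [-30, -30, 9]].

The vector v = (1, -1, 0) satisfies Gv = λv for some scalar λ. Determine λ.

Compute Gv: G·(1, -1, 0) = (4, -4, 0).
Since Gv = λv, compare component 1: 4 = λ·1, so λ = 4.

4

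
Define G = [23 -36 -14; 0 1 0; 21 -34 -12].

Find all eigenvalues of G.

The characteristic polynomial is p(s) = det(sI - G).
Expanding the 3×3 determinant: p(s) = s^3 - 12s^2 + 29s - 18.
Since p(1) = 0, s = 1 is a root.
Dividing by (s - 1) leaves s^2 - 11s + 18.
The quadratic factors as (s - 2)·(s - 9).
Eigenvalues: 1, 2, 9.

1, 2, 9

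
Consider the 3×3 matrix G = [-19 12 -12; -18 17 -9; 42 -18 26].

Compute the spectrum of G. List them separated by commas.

The characteristic polynomial is p(s) = det(sI - G).
Expanding along the first row, p(s) = s^3 - 24s^2 + 183s - 440.
Rational-root test: s = 8 gives p(8) = 0.
Factor out (s - 8): p(s) = (s - 8)·(s^2 - 16s + 55).
The quadratic factors as (s - 5)·(s - 11).
Eigenvalues: 5, 8, 11.

5, 8, 11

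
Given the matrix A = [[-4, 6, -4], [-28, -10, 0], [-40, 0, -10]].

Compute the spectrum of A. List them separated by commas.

-10, -8, -6

Compute the characteristic polynomial p(r) = det(rI - A).
Expanding along the first row, p(r) = r^3 + 24r^2 + 188r + 480.
Try r = -8: p(-8) = 0, so -8 is a root.
Dividing by (r + 8) leaves r^2 + 16r + 60.
The quadratic factors as (r + 10)·(r + 6).
Eigenvalues: -10, -8, -6.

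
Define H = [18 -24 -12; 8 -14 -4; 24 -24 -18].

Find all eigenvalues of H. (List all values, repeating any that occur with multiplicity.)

-6, -6, -2

Compute the characteristic polynomial p(s) = det(sI - H).
Cofactor expansion gives p(s) = s^3 + 14s^2 + 60s + 72.
Try s = -2: p(-2) = 0, so -2 is a root.
Dividing by (s + 2) leaves s^2 + 12s + 36.
The quadratic factor is (s + 6)^2.
Eigenvalues: -6, -6, -2.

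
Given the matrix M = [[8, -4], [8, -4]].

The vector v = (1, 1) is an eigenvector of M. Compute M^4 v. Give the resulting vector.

First find the eigenvalue: Mv = (4, 4) = 4·(1, 1), so λ = 4.
Then M^4 v = λ^4·v = 4^4·(1, 1) = 256·(1, 1) = (256, 256).

(256, 256)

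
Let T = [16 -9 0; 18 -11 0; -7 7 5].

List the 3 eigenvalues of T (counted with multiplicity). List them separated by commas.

Set up det(lambda·I - T) = 0.
Expanding the 3×3 determinant: p(lambda) = lambda^3 - 10·lambda^2 + 11·lambda + 70.
Since p(5) = 0, lambda = 5 is a root.
Factor out (lambda - 5): p(lambda) = (lambda - 5)·(lambda^2 - 5·lambda - 14).
The quadratic factors as (lambda + 2)·(lambda - 7).
Eigenvalues: -2, 5, 7.

-2, 5, 7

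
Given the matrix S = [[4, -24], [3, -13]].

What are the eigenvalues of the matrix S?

-5, -4

det(S - μI) = (4 - μ)(-13 - μ) - (-24)·(3) = μ^2 + 9μ + 20.
This factors as (μ + 5)·(μ + 4) = 0.
Eigenvalues: -5, -4.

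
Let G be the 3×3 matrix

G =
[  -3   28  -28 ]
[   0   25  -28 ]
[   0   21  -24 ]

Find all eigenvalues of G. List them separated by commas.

-3, -3, 4

The characteristic polynomial is p(λ) = det(λI - G).
Expanding the 3×3 determinant: p(λ) = λ^3 + 2λ^2 - 15λ - 36.
Rational-root test: λ = -3 gives p(-3) = 0.
Factor out (λ + 3): p(λ) = (λ + 3)·(λ^2 - λ - 12).
The quadratic factors as (λ + 3)·(λ - 4).
Eigenvalues: -3, -3, 4.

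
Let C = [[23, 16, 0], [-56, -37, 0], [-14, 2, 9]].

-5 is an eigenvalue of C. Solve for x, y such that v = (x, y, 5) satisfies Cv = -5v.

4, -7

We need (C + 5I)v = 0.
C + 5I = [[28, 16, 0], [-56, -32, 0], [-14, 2, 14]].
Row 1: (28)·x + (16)·y + (0)·5 = 0
Row 2: (-56)·x + (-32)·y + (0)·5 = 0
Row 3: (-14)·x + (2)·y + (14)·5 = 0
Solving gives x = 4, y = -7.
Check: C·(4, -7, 5) = (-20, 35, -25) = -5·(4, -7, 5).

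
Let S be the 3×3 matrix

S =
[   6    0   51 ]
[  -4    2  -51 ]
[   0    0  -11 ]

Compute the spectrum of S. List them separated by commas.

-11, 2, 6

Compute the characteristic polynomial p(μ) = det(μI - S).
Expanding along the first row, p(μ) = μ^3 + 3μ^2 - 76μ + 132.
Try μ = 2: p(2) = 0, so 2 is a root.
Dividing by (μ - 2) leaves μ^2 + 5μ - 66.
The quadratic factors as (μ + 11)·(μ - 6).
Eigenvalues: -11, 2, 6.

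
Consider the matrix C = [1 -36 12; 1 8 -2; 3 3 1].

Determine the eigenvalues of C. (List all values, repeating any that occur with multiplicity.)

1, 2, 7

Set up det(λI - C) = 0.
Expanding along the first row, p(λ) = λ^3 - 10λ^2 + 23λ - 14.
Since p(1) = 0, λ = 1 is a root.
Dividing by (λ - 1) leaves λ^2 - 9λ + 14.
The quadratic factors as (λ - 2)·(λ - 7).
Eigenvalues: 1, 2, 7.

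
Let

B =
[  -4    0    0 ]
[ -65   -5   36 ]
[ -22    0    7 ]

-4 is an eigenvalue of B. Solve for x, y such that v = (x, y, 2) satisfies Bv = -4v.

1, 7

We need (B + 4I)v = 0.
B + 4I = [[0, 0, 0], [-65, -1, 36], [-22, 0, 11]].
Row 1: (0)·x + (0)·y + (0)·2 = 0
Row 2: (-65)·x + (-1)·y + (36)·2 = 0
Row 3: (-22)·x + (0)·y + (11)·2 = 0
Solving gives x = 1, y = 7.
Check: B·(1, 7, 2) = (-4, -28, -8) = -4·(1, 7, 2).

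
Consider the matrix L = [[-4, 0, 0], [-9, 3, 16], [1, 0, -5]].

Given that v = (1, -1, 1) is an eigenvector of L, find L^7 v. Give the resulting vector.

First find the eigenvalue: Lv = (-4, 4, -4) = -4·(1, -1, 1), so λ = -4.
Then L^7 v = λ^7·v = (-4)^7·(1, -1, 1) = -16384·(1, -1, 1) = (-16384, 16384, -16384).

(-16384, 16384, -16384)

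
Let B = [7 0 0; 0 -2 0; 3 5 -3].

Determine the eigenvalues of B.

-3, -2, 7

B is lower triangular, so its eigenvalues are the diagonal entries.
Diagonal: 7, -2, -3.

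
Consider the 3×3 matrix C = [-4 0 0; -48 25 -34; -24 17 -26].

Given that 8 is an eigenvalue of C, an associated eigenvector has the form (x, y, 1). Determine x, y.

0, 2

We need (C - 8I)v = 0.
C - 8I = [[-12, 0, 0], [-48, 17, -34], [-24, 17, -34]].
Row 1: (-12)·x + (0)·y + (0)·1 = 0
Row 2: (-48)·x + (17)·y + (-34)·1 = 0
Row 3: (-24)·x + (17)·y + (-34)·1 = 0
Solving gives x = 0, y = 2.
Check: C·(0, 2, 1) = (0, 16, 8) = 8·(0, 2, 1).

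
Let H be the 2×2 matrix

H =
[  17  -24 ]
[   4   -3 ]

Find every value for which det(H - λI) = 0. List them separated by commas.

5, 9

det(H - rI) = (17 - r)(-3 - r) - (-24)·(4) = r^2 - 14r + 45.
This factors as (r - 5)·(r - 9) = 0.
Eigenvalues: 5, 9.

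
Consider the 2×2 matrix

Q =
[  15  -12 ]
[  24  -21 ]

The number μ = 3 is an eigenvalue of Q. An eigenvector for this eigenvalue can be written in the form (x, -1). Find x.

We need (Q - 3I)v = 0.
Q - 3I = [[12, -12], [24, -24]].
Row 1: (12)·x + (-12)·-1 = 0
Row 2: (24)·x + (-24)·-1 = 0
Solving gives x = -1.
Check: Q·(-1, -1) = (-3, -3) = 3·(-1, -1).

-1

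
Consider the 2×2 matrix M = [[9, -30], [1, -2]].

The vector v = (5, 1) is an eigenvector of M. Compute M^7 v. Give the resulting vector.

First find the eigenvalue: Mv = (15, 3) = 3·(5, 1), so λ = 3.
Then M^7 v = λ^7·v = 3^7·(5, 1) = 2187·(5, 1) = (10935, 2187).

(10935, 2187)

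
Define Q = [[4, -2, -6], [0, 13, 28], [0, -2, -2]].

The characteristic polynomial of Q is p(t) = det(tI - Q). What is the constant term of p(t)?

-120

p(t) = t^3 - 15t^2 + 74t - 120.
The constant term is -120.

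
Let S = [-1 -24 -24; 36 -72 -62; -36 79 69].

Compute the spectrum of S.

Compute the characteristic polynomial p(λ) = det(λI - S).
Expanding the 3×3 determinant: p(λ) = λ^3 + 4λ^2 - 67λ - 70.
Since p(-1) = 0, λ = -1 is a root.
Factor out (λ + 1): p(λ) = (λ + 1)·(λ^2 + 3λ - 70).
The quadratic factors as (λ + 10)·(λ - 7).
Eigenvalues: -10, -1, 7.

-10, -1, 7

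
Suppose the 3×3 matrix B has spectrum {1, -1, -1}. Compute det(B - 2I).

-9

If B has eigenvalues 1, -1, -1, then B - 2I has eigenvalues -1, -3, -3.
det(B - 2I) = (-1) · (-3) · (-3) = -9.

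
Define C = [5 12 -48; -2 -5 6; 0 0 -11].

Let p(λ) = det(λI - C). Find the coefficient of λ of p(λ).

-1

p(λ) = λ^3 + 11λ^2 - λ - 11.
The coefficient of λ is -1.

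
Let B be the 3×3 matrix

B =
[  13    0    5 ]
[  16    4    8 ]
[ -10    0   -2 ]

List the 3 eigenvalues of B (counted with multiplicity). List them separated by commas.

3, 4, 8

Compute the characteristic polynomial p(λ) = det(λI - B).
Cofactor expansion gives p(λ) = λ^3 - 15λ^2 + 68λ - 96.
Since p(3) = 0, λ = 3 is a root.
Factor out (λ - 3): p(λ) = (λ - 3)·(λ^2 - 12λ + 32).
The quadratic factors as (λ - 4)·(λ - 8).
Eigenvalues: 3, 4, 8.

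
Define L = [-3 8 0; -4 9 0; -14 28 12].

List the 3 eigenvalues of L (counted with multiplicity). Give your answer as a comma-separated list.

The characteristic polynomial is p(λ) = det(λI - L).
Expanding along the first row, p(λ) = λ^3 - 18λ^2 + 77λ - 60.
Since p(12) = 0, λ = 12 is a root.
Factor out (λ - 12): p(λ) = (λ - 12)·(λ^2 - 6λ + 5).
The quadratic factors as (λ - 1)·(λ - 5).
Eigenvalues: 1, 5, 12.

1, 5, 12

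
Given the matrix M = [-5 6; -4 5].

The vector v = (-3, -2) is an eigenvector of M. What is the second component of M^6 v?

-2

First find the eigenvalue: Mv = (3, 2) = -1·(-3, -2), so λ = -1.
Then M^6 v = λ^6·v = (-1)^6·(-3, -2) = 1·(-3, -2) = (-3, -2).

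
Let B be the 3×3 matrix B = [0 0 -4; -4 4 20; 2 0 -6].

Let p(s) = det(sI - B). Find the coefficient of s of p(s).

-16

p(s) = s^3 + 2s^2 - 16s - 32.
The coefficient of s is -16.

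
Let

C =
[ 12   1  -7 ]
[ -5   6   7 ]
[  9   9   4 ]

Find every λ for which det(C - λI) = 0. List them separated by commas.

4, 7, 11

The characteristic polynomial is p(t) = det(tI - C).
Expanding the 3×3 determinant: p(t) = t^3 - 22t^2 + 149t - 308.
Rational-root test: t = 4 gives p(4) = 0.
Dividing by (t - 4) leaves t^2 - 18t + 77.
The quadratic factors as (t - 7)·(t - 11).
Eigenvalues: 4, 7, 11.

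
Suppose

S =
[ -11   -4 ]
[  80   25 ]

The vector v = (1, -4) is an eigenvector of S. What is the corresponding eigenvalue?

5

Compute Sv: S·(1, -4) = (5, -20).
Since Sv = λv, compare component 1: 5 = λ·1, so λ = 5.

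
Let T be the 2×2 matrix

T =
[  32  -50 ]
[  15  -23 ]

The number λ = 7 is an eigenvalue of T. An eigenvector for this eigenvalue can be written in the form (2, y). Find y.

1

We need (T - 7I)v = 0.
T - 7I = [[25, -50], [15, -30]].
Row 1: (25)·2 + (-50)·y = 0
Row 2: (15)·2 + (-30)·y = 0
Solving gives y = 1.
Check: T·(2, 1) = (14, 7) = 7·(2, 1).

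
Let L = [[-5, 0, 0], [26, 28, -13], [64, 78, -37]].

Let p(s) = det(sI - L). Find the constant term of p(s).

-110

p(s) = s^3 + 14s^2 + 23s - 110.
The constant term is -110.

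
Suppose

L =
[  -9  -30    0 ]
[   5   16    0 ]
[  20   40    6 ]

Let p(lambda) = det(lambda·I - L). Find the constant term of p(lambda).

-36

p(lambda) = lambda^3 - 13·lambda^2 + 48·lambda - 36.
The constant term is -36.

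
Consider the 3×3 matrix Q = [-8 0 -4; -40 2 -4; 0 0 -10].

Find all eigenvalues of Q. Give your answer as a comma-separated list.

Set up det(lambda·I - Q) = 0.
Cofactor expansion gives p(lambda) = lambda^3 + 16·lambda^2 + 44·lambda - 160.
Since p(2) = 0, lambda = 2 is a root.
Dividing by (lambda - 2) leaves lambda^2 + 18·lambda + 80.
The quadratic factors as (lambda + 10)·(lambda + 8).
Eigenvalues: -10, -8, 2.

-10, -8, 2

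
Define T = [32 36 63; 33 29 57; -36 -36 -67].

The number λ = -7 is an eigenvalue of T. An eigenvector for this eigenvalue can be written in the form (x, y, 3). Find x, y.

-3, -2

We need (T + 7I)v = 0.
T + 7I = [[39, 36, 63], [33, 36, 57], [-36, -36, -60]].
Row 1: (39)·x + (36)·y + (63)·3 = 0
Row 2: (33)·x + (36)·y + (57)·3 = 0
Row 3: (-36)·x + (-36)·y + (-60)·3 = 0
Solving gives x = -3, y = -2.
Check: T·(-3, -2, 3) = (21, 14, -21) = -7·(-3, -2, 3).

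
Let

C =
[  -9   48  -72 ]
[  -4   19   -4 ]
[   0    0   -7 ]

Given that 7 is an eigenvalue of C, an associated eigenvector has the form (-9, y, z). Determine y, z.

We need (C - 7I)v = 0.
C - 7I = [[-16, 48, -72], [-4, 12, -4], [0, 0, -14]].
Row 1: (-16)·-9 + (48)·y + (-72)·z = 0
Row 2: (-4)·-9 + (12)·y + (-4)·z = 0
Row 3: (0)·-9 + (0)·y + (-14)·z = 0
Solving gives y = -3, z = 0.
Check: C·(-9, -3, 0) = (-63, -21, 0) = 7·(-9, -3, 0).

-3, 0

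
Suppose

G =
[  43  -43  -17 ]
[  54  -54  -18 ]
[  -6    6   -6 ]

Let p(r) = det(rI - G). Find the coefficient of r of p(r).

p(r) = r^3 + 17r^2 + 72r.
The coefficient of r is 72.

72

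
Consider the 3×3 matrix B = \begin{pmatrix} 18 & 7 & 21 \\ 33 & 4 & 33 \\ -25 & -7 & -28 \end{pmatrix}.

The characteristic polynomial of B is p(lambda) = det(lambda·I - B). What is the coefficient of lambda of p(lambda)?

-19

p(lambda) = lambda^3 + 6·lambda^2 - 19·lambda - 84.
The coefficient of lambda is -19.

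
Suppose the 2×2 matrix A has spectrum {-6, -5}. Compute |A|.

30

det(A) is the product of the eigenvalues: (-6) · (-5) = 30.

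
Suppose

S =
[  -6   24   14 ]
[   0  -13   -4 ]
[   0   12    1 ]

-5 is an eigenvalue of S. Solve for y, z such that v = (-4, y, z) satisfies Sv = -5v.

We need (S + 5I)v = 0.
S + 5I = [[-1, 24, 14], [0, -8, -4], [0, 12, 6]].
Row 1: (-1)·-4 + (24)·y + (14)·z = 0
Row 2: (0)·-4 + (-8)·y + (-4)·z = 0
Row 3: (0)·-4 + (12)·y + (6)·z = 0
Solving gives y = 1, z = -2.
Check: S·(-4, 1, -2) = (20, -5, 10) = -5·(-4, 1, -2).

1, -2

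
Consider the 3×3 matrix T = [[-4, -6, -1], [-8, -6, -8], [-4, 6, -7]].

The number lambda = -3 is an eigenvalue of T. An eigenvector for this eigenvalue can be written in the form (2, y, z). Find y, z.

0, -2

We need (T + 3I)v = 0.
T + 3I = [[-1, -6, -1], [-8, -3, -8], [-4, 6, -4]].
Row 1: (-1)·2 + (-6)·y + (-1)·z = 0
Row 2: (-8)·2 + (-3)·y + (-8)·z = 0
Row 3: (-4)·2 + (6)·y + (-4)·z = 0
Solving gives y = 0, z = -2.
Check: T·(2, 0, -2) = (-6, 0, 6) = -3·(2, 0, -2).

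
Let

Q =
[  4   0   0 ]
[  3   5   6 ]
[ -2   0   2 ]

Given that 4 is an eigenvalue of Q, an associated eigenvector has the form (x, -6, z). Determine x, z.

We need (Q - 4I)v = 0.
Q - 4I = [[0, 0, 0], [3, 1, 6], [-2, 0, -2]].
Row 1: (0)·x + (0)·-6 + (0)·z = 0
Row 2: (3)·x + (1)·-6 + (6)·z = 0
Row 3: (-2)·x + (0)·-6 + (-2)·z = 0
Solving gives x = -2, z = 2.
Check: Q·(-2, -6, 2) = (-8, -24, 8) = 4·(-2, -6, 2).

-2, 2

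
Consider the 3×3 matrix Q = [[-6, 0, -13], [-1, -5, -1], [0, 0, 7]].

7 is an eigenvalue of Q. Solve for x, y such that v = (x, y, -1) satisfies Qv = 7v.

We need (Q - 7I)v = 0.
Q - 7I = [[-13, 0, -13], [-1, -12, -1], [0, 0, 0]].
Row 1: (-13)·x + (0)·y + (-13)·-1 = 0
Row 2: (-1)·x + (-12)·y + (-1)·-1 = 0
Row 3: (0)·x + (0)·y + (0)·-1 = 0
Solving gives x = 1, y = 0.
Check: Q·(1, 0, -1) = (7, 0, -7) = 7·(1, 0, -1).

1, 0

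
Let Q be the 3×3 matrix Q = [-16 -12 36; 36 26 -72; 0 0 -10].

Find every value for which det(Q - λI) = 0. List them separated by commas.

Set up det(tI - Q) = 0.
Cofactor expansion gives p(t) = t^3 - 84t + 160.
Try t = 2: p(2) = 0, so 2 is a root.
Factor out (t - 2): p(t) = (t - 2)·(t^2 + 2t - 80).
The quadratic factors as (t + 10)·(t - 8).
Eigenvalues: -10, 2, 8.

-10, 2, 8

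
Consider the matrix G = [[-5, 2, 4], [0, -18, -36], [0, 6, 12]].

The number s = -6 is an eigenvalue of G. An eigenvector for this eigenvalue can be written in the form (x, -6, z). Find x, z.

We need (G + 6I)v = 0.
G + 6I = [[1, 2, 4], [0, -12, -36], [0, 6, 18]].
Row 1: (1)·x + (2)·-6 + (4)·z = 0
Row 2: (0)·x + (-12)·-6 + (-36)·z = 0
Row 3: (0)·x + (6)·-6 + (18)·z = 0
Solving gives x = 4, z = 2.
Check: G·(4, -6, 2) = (-24, 36, -12) = -6·(4, -6, 2).

4, 2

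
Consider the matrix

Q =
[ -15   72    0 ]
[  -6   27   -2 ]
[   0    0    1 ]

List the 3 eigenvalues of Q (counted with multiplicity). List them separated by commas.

1, 3, 9

The characteristic polynomial is p(t) = det(tI - Q).
Cofactor expansion gives p(t) = t^3 - 13t^2 + 39t - 27.
Rational-root test: t = 3 gives p(3) = 0.
Dividing by (t - 3) leaves t^2 - 10t + 9.
The quadratic factors as (t - 1)·(t - 9).
Eigenvalues: 1, 3, 9.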